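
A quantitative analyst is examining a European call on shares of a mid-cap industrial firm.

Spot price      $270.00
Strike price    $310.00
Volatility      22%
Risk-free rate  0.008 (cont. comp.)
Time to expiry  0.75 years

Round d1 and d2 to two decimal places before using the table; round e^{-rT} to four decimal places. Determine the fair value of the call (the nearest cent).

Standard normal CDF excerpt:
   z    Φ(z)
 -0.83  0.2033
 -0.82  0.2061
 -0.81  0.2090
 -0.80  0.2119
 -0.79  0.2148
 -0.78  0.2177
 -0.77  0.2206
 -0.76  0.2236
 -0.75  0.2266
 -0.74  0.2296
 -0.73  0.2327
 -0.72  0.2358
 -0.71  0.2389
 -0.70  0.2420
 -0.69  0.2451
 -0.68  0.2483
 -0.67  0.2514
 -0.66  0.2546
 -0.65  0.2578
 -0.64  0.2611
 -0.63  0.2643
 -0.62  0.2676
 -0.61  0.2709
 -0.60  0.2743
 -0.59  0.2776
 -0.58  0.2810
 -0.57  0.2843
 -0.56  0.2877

T = 0.75;  σ√T = 0.1905
d₁ = [ln(270/310) + (0.008 + 0.22²/2)·0.75] / 0.1905 = [-0.1382 + 0.0241] / 0.1905 = -0.5983 → -0.60
d₂ = d₁ − σ√T = -0.5983 − 0.1905 = -0.7889 → -0.79
e^(−rT) = e^(−0.008·0.75) = 0.9940
C = 270·N(-0.60) − 310·0.9940·N(-0.79) = 270·0.2743 − 310·0.9940·0.2148 = 74.0610 − 66.1885 = 7.8725

$7.87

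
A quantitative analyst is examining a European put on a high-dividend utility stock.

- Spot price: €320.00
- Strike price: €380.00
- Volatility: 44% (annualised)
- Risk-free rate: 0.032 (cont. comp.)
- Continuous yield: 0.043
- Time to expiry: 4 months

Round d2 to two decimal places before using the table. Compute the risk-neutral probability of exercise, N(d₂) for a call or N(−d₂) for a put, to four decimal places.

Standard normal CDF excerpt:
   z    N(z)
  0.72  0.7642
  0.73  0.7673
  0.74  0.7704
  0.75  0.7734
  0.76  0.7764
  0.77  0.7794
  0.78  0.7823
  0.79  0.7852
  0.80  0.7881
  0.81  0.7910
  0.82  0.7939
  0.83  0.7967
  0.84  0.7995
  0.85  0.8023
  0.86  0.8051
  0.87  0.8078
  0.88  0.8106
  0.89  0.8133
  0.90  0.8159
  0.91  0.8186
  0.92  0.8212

0.7939

T = 0.3333;  σ√T = 0.2540
ln(S/K) + (r − q + σ²/2)T = ln(320/380) + (0.032 − 0.043 + 0.44²/2)·0.3333 = -0.1719 + 0.0286 = -0.1433
d₁ = -0.1433 / 0.2540 = -0.5639 ≈ -0.56
d₂ = d₁ − σ√T = -0.5639 − 0.2540 = -0.8179 ≈ -0.82
Pr(exercise) under Q = N(−d₂) = N(0.82) = 0.7939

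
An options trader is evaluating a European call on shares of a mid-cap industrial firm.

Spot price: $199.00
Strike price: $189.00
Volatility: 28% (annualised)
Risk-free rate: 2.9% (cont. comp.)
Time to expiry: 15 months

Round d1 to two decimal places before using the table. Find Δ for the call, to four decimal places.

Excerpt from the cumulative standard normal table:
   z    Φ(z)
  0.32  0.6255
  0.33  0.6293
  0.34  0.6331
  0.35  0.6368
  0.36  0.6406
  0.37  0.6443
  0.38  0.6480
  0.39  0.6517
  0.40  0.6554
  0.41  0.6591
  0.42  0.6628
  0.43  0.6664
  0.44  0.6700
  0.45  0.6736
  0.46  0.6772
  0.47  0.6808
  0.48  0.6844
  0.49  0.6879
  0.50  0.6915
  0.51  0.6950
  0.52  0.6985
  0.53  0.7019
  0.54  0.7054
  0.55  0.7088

T = 1.25;  σ√T = 0.3130
d₁ = [ln(199/189) + (0.029 + ½·0.28²)·1.25] / (σ√T) = (0.0516 + 0.0853) / 0.3130 = 0.4370 which rounds to 0.44
N(d₁) = N(0.44) = 0.6700
Δ_call = N(d₁) = 0.6700

0.6700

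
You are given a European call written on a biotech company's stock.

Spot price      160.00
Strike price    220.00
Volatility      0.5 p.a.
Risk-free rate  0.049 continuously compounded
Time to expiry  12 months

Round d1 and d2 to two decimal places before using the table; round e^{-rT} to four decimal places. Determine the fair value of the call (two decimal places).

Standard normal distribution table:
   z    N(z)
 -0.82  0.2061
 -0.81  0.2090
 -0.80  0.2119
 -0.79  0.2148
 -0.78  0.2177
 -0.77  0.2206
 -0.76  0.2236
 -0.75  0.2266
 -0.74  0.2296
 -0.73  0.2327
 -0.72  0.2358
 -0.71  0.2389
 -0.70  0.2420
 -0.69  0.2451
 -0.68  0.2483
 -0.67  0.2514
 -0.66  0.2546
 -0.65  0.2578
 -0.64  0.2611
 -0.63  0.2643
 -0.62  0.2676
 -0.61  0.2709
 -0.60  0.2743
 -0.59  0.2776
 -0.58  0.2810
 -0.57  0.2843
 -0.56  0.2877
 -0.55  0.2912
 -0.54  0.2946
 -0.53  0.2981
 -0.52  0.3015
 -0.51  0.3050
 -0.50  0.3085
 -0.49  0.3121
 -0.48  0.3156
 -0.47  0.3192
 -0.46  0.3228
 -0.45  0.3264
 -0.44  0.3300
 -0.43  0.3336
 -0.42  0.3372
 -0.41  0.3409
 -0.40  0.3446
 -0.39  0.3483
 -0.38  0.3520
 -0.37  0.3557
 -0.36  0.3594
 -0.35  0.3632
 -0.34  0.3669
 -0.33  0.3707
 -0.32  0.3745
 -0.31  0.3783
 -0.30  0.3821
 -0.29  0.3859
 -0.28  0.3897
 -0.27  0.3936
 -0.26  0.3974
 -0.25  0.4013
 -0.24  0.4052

T = 1;  σ√T = 0.5000
d₁ = [ln(160/220) + (0.049 + ½·0.5²)·1] / (σ√T) = (-0.3185 + 0.1740) / 0.5000 = -0.2889 → -0.29
d₂ = -0.2889 − 0.5000 = -0.7889 → -0.79
e^(−rT) = e^(−0.049·1) = 0.9522
N(d₁) = N(-0.29) = 0.3859;  N(d₂) = N(-0.79) = 0.2148
C = 160·0.3859 − 220·0.9522·0.2148 = 61.7440 − 44.9972 = 16.7468

16.75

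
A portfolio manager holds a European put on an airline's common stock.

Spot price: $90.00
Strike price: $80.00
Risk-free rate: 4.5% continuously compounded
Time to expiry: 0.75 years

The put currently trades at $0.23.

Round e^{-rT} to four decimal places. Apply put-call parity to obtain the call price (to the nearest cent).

e^(−rT) = e^(−0.045·0.75) = 0.9668
Put-call parity: C − P = S − K·e^(−rT) = 90 − 80·0.9668 = 90 − 77.3440 = 12.6560
C = P + (C − P) = 0.23 + (12.6560) = 12.8860

$12.89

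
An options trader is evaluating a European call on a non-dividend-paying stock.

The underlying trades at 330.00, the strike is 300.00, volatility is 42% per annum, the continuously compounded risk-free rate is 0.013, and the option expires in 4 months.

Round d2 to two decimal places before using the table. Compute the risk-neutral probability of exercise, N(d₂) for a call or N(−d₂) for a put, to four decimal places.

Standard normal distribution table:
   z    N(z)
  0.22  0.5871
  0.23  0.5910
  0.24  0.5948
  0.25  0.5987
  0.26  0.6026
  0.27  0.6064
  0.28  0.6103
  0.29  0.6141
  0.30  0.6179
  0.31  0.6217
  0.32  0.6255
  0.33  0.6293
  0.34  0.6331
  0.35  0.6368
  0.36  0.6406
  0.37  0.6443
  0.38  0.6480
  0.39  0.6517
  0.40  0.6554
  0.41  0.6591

σ√T = 0.42·√0.3333 = 0.2425
d₁ = [ln(330/300) + (0.013 + 0.42²/2)·0.3333] / 0.2425 = [0.0953 + 0.0337] / 0.2425 = 0.5322 ⇒ 0.53
d₂ = d₁ − σ√T = 0.5322 − 0.2425 = 0.2897 ⇒ 0.29
Risk-neutral Pr[S_T > K] = N(d₂) = N(0.29) = 0.6141

0.6141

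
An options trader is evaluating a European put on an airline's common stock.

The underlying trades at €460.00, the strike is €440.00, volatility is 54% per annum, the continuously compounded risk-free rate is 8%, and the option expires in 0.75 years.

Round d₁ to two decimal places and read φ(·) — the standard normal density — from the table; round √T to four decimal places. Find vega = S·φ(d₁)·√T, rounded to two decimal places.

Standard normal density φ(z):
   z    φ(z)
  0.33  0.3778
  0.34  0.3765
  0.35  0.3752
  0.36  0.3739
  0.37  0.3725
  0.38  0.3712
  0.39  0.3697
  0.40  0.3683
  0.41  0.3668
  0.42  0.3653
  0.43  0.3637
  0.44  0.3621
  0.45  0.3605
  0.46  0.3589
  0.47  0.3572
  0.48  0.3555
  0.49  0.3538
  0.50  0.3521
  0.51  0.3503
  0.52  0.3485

142.97

σ√T = 0.54 × 0.8660 = 0.4677
d₁ = [ln(460/440) + (0.08 + 0.54²/2)·0.75] / 0.4677 = [0.0445 + 0.1694] / 0.4677 = 0.4572 ≈ 0.46
√T = √0.75 = 0.8660
φ(d₁) = φ(0.46) = 0.3589
vega = S·φ(d₁)·√T = 460·0.3589·0.8660 = 142.9714
(Call and put vega coincide under Black-Scholes.)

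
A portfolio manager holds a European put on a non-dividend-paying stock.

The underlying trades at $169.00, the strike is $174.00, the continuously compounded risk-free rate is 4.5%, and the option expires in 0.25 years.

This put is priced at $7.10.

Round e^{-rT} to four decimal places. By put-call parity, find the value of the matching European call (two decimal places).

$4.05

exp(−rT) = exp(−0.045·0.25) = 0.9888
Put-call parity: C − P = S − K·e^(−rT) = 169 − 174·0.9888 = 169 − 172.0512 = -3.0512
C = P + (C − P) = 7.10 + (-3.0512) = 4.0488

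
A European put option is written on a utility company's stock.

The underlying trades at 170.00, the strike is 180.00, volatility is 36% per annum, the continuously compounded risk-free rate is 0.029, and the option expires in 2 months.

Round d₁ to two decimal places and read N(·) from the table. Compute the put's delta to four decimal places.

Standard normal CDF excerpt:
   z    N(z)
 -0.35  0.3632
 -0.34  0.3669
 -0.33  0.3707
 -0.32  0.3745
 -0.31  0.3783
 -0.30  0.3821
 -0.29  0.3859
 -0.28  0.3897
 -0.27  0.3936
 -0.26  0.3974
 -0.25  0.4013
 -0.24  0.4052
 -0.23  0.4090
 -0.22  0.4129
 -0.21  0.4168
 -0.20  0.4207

-0.6103

σ√T = 0.36·√0.1667 = 0.1470
d₁ = [ln(170/180) + (0.029 + 0.36²/2)·0.1667] / 0.1470 = [-0.0572 + 0.0156] / 0.1470 = -0.2825 → -0.28
N(d₁) = N(-0.28) = 0.3897
Δ_put = N(d₁) − 1 = 0.3897 − 1 = -0.6103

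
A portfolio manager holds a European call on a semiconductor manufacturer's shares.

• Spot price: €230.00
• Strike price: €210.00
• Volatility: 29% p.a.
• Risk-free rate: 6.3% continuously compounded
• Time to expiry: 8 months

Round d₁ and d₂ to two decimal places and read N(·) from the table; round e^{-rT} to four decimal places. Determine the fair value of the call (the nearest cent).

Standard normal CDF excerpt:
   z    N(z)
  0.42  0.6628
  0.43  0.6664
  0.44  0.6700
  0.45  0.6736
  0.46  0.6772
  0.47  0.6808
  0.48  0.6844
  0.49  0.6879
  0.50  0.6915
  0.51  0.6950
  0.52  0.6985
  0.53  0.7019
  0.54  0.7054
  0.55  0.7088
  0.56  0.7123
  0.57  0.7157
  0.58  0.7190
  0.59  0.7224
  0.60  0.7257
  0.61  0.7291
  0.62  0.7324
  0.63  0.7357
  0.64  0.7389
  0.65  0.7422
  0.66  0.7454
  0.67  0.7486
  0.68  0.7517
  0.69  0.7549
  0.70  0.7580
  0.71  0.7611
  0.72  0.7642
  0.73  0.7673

€37.97

T = 0.6667;  σ√T = 0.2368
ln(S/K) + (r + σ²/2)T = ln(230/210) + (0.063 + 0.29²/2)·0.6667 = 0.0910 + 0.0700 = 0.1610
d₁ = 0.1610 / 0.2368 = 0.6800 ≈ 0.68
d₂ = d₁ − σ√T = 0.6800 − 0.2368 = 0.4432 ≈ 0.44
e^(−rT) = e^(−0.063·0.6667) = 0.9589
N(d₁) = N(0.68) = 0.7517;  N(d₂) = N(0.44) = 0.6700
C = 230·0.7517 − 210·0.9589·0.6700 = 172.8910 − 134.9172 = 37.9738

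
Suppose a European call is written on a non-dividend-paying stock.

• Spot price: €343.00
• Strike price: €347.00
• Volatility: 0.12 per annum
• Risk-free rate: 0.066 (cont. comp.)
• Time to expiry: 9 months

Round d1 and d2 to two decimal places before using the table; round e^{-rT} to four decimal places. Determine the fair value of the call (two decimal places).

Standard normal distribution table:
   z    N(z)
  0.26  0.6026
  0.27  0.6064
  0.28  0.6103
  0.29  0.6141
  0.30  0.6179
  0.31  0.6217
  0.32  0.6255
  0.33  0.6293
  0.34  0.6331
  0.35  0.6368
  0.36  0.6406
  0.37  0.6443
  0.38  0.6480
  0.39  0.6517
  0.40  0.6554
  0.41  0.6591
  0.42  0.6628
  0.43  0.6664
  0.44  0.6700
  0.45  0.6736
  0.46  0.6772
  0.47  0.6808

σ√T = 0.12 × 0.8660 = 0.1039
d₁ = [ln(343/347) + (0.066 + ½·0.12²)·0.75] / (σ√T) = (-0.0116 + 0.0549) / 0.1039 = 0.4167 ⇒ 0.42
d₂ = 0.4167 − 0.1039 = 0.3128 ⇒ 0.31
exp(−rT) = exp(−0.066·0.75) = 0.9517
C = 343·N(0.42) − 347·0.9517·N(0.31) = 343·0.6628 − 347·0.9517·0.6217 = 227.3404 − 205.3101 = 22.0303

€22.03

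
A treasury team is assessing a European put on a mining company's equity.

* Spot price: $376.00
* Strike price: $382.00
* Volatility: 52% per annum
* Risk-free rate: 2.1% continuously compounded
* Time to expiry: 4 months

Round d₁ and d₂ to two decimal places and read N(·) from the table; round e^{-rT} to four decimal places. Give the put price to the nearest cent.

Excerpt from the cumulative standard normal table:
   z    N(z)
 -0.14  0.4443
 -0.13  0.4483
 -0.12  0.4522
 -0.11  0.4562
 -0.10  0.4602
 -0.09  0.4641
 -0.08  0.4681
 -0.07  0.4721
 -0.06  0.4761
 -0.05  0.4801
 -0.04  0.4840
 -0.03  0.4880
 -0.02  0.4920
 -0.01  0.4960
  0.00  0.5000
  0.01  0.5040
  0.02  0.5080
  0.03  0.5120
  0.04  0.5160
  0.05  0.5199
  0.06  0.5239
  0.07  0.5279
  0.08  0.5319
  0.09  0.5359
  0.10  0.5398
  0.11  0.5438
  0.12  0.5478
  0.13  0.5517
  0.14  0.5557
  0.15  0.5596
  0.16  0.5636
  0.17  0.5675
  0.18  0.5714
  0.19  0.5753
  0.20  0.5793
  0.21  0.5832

$46.72

σ√T = 0.52 × 0.5774 = 0.3002
d₁ = [ln(376/382) + (0.021 + 0.52²/2)·0.3333] / 0.3002 = [-0.0158 + 0.0521] / 0.3002 = 0.1207 → 0.12
d₂ = d₁ − σ√T = 0.1207 − 0.3002 = -0.1795 → -0.18
exp(−rT) = exp(−0.021·0.3333) = 0.9930
N(−d₂) = N(0.18) = 0.5714;  N(−d₁) = N(-0.12) = 0.4522
P = 382·0.9930·0.5714 − 376·0.4522 = 216.7469 − 170.0272 = 46.7197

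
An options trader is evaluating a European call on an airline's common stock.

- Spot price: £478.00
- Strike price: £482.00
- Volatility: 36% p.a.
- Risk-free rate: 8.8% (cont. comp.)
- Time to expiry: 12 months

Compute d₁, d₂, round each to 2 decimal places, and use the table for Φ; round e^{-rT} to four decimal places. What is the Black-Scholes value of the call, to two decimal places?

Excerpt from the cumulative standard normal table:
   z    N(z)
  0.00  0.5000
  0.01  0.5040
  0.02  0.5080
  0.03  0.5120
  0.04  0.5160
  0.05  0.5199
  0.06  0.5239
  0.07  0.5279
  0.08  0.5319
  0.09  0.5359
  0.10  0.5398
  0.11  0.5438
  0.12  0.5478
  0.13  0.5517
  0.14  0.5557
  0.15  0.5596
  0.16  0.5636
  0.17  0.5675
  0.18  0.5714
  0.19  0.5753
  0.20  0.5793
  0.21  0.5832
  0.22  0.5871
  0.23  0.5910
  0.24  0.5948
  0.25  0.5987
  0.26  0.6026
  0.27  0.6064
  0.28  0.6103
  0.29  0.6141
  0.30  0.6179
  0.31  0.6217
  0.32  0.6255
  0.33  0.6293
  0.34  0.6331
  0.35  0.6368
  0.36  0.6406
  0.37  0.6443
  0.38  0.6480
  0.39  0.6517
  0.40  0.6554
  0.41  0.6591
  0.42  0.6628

£85.51

σ√T = 0.36 × 1.0000 = 0.3600
ln(S/K) + (r + σ²/2)T = ln(478/482) + (0.088 + 0.36²/2)·1 = -0.0083 + 0.1528 = 0.1445
d₁ = 0.1445 / 0.3600 = 0.4013 ≈ 0.40
d₂ = d₁ − σ√T = 0.4013 − 0.3600 = 0.0413 ≈ 0.04
e^(−rT) = e^(−0.088·1) = 0.9158
N(d₁) = N(0.40) = 0.6554;  N(d₂) = N(0.04) = 0.5160
C = 478·0.6554 − 482·0.9158·0.5160 = 313.2812 − 227.7704 = 85.5108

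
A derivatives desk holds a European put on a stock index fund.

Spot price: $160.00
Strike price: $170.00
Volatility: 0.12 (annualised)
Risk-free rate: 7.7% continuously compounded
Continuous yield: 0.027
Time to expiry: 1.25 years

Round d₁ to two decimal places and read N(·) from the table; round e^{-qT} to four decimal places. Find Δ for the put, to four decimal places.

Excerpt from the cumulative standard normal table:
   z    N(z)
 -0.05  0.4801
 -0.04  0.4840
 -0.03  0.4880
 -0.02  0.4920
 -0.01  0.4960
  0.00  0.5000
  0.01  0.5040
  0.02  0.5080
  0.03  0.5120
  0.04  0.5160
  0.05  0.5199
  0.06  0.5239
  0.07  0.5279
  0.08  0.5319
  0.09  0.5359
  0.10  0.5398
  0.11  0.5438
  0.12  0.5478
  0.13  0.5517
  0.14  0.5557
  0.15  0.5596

-0.4526

T = 1.25;  σ√T = 0.1342
ln(S/K) + (r − q + σ²/2)T = ln(160/170) + (0.077 − 0.027 + 0.12²/2)·1.25 = -0.0606 + 0.0715 = 0.0109
d₁ = 0.0109 / 0.1342 = 0.0811 ⇒ 0.08
N(d₁) = N(0.08) = 0.5319
Δ_put = exp(−qT)·(N(d₁) − 1) = 0.9668·(0.5319 − 1) = -0.4526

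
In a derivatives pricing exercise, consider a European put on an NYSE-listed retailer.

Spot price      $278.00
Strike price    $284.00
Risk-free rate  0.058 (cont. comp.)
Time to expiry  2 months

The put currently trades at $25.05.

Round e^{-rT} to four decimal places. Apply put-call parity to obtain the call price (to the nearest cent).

e^(−rT) = e^(−0.058·0.1667) = 0.9904
Put-call parity: C − P = S − K·e^(−rT) = 278 − 284·0.9904 = 278 − 281.2736 = -3.2736
C = P + (C − P) = 25.05 + (-3.2736) = 21.7764

$21.78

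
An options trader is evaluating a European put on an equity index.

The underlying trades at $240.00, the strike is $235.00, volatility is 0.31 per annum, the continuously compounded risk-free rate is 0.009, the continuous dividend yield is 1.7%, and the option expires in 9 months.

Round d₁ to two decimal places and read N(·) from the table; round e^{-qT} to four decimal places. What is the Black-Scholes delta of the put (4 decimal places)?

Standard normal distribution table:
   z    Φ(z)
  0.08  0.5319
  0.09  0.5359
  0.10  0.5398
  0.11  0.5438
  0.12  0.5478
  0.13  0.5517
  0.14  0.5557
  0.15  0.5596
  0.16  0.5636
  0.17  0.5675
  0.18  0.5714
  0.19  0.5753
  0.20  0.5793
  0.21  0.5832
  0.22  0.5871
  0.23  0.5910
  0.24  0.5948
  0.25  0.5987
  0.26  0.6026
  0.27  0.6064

-0.4193

σ√T = 0.31·√0.75 = 0.2685
d₁ = [ln(240/235) + (0.009 − 0.017 + 0.31²/2)·0.75] / 0.2685 = [0.0211 + 0.0300] / 0.2685 = 0.1903 → 0.19
N(d₁) = N(0.19) = 0.5753
Δ_put = e^(−qT)·(N(d₁) − 1) = 0.9873·(0.5753 − 1) = -0.4193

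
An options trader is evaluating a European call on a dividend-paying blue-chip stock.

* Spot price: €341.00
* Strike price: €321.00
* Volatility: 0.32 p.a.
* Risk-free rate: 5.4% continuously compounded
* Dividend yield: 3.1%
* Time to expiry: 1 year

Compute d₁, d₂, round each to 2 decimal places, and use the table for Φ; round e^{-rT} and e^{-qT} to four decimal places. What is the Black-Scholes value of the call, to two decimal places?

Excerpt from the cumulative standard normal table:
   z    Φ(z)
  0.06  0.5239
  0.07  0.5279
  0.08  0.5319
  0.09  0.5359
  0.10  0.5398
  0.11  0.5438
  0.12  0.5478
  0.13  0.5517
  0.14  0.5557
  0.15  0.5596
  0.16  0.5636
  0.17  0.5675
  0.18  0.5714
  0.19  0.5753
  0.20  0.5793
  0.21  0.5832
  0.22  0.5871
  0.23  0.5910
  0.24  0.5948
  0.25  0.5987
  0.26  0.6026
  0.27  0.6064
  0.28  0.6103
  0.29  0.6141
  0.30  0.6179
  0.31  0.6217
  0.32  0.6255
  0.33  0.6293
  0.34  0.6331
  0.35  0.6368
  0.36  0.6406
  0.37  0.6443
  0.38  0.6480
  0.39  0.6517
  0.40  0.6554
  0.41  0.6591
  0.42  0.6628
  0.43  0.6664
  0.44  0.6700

σ√T = 0.32 × 1.0000 = 0.3200
d₁ = [ln(341/321) + (0.054 − 0.031 + ½·0.32²)·1] / (σ√T) = (0.0604 + 0.0742) / 0.3200 = 0.4208 ≈ 0.42
d₂ = 0.4208 − 0.3200 = 0.1008 ≈ 0.10
exp(−qT) = exp(−0.031·1) = 0.9695;  exp(−rT) = exp(−0.054·1) = 0.9474
C = 341·0.9695·N(0.42) − 321·0.9474·N(0.10) = 341·0.9695·0.6628 − 321·0.9474·0.5398 = 219.1213 − 164.1615 = 54.9599

€54.96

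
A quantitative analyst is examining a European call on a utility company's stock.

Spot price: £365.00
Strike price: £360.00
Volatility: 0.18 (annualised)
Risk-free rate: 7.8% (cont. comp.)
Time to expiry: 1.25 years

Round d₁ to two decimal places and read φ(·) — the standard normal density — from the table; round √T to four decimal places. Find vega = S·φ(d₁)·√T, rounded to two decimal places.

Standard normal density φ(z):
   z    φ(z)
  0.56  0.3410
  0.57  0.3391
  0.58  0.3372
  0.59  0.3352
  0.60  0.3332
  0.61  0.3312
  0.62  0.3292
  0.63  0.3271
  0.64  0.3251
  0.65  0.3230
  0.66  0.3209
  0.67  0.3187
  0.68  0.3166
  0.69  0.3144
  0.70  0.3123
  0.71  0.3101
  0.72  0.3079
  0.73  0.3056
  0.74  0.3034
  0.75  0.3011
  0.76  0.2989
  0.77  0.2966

131.81

σ√T = 0.18·√1.25 = 0.2012
d₁ = [ln(365/360) + (0.078 + 0.18²/2)·1.25] / 0.2012 = [0.0138 + 0.1178] / 0.2012 = 0.6536 ≈ 0.65
√T = √1.25 = 1.1180
φ(d₁) = φ(0.65) = 0.3230
vega = S·φ(d₁)·√T = 365·0.3230·1.1180 = 131.8066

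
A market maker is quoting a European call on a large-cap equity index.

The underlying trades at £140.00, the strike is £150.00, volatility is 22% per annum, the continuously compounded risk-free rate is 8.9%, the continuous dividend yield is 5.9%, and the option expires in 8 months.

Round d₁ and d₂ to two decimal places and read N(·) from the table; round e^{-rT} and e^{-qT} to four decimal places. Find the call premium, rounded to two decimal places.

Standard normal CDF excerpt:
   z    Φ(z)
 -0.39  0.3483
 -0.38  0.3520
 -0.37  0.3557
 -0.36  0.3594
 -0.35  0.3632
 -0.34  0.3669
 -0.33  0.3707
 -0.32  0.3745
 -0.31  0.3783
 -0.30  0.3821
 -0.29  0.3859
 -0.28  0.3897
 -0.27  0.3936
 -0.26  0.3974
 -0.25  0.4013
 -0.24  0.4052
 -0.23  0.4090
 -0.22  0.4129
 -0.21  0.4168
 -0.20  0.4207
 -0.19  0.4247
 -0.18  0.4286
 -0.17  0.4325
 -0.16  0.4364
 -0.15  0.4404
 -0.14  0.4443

£6.88

T = 0.6667;  σ√T = 0.1796
d₁ = [ln(140/150) + (0.089 − 0.059 + ½·0.22²)·0.6667] / (σ√T) = (-0.0690 + 0.0361) / 0.1796 = -0.1829 ≈ -0.18
d₂ = -0.1829 − 0.1796 = -0.3626 ≈ -0.36
exp(−qT) = exp(−0.059·0.6667) = 0.9614;  exp(−rT) = exp(−0.089·0.6667) = 0.9424
C = 140·0.9614·N(-0.18) − 150·0.9424·N(-0.36) = 140·0.9614·0.4286 − 150·0.9424·0.3594 = 57.6878 − 50.8048 = 6.8831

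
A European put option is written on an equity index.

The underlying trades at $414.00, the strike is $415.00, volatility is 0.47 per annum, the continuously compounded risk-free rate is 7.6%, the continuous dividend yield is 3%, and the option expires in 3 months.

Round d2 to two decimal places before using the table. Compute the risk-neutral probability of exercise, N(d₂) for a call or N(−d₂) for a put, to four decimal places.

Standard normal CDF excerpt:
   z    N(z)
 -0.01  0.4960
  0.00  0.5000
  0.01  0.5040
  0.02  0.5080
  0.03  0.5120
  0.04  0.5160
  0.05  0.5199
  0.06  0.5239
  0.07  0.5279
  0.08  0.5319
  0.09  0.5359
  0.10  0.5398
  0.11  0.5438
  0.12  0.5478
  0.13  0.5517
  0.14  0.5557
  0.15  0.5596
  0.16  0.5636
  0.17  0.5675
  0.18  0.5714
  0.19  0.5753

0.5319

σ√T = 0.47 × 0.5000 = 0.2350
d₁ = [ln(414/415) + (0.076 − 0.03 + ½·0.47²)·0.25] / (σ√T) = (-0.0024 + 0.0391) / 0.2350 = 0.1562 which rounds to 0.16
d₂ = 0.1562 − 0.2350 = -0.0788 which rounds to -0.08
Pr(exercise) under Q = N(−d₂) = N(0.08) = 0.5319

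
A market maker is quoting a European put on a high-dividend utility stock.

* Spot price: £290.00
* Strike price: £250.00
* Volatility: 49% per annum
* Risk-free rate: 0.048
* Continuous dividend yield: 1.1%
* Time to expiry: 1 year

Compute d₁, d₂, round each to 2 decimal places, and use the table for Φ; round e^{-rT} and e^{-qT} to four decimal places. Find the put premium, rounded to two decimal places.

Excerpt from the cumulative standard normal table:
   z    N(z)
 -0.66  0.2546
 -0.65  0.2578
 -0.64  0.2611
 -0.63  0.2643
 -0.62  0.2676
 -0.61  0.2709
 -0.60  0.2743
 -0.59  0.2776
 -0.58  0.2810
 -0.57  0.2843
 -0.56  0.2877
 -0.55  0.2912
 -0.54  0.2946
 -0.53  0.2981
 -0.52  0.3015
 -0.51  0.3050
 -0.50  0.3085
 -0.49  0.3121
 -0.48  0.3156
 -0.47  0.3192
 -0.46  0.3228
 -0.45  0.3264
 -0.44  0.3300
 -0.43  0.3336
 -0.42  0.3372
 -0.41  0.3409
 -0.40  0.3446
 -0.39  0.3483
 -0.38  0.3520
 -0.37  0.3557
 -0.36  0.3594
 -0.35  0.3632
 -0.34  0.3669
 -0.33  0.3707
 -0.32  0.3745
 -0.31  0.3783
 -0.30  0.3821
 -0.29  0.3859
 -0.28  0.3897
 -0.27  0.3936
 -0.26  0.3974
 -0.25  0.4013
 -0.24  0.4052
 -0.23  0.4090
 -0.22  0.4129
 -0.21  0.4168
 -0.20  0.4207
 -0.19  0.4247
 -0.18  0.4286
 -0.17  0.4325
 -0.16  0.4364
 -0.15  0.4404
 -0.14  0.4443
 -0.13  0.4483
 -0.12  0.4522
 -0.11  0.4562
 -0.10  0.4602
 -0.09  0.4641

σ√T = 0.49·√1 = 0.4900
ln(S/K) + (r − q + σ²/2)T = ln(290/250) + (0.048 − 0.011 + 0.49²/2)·1 = 0.1484 + 0.1570 = 0.3055
d₁ = 0.3055 / 0.4900 = 0.6234 → 0.62
d₂ = d₁ − σ√T = 0.6234 − 0.4900 = 0.1334 → 0.13
e^(−qT) = e^(−0.011·1) = 0.9891;  e^(−rT) = e^(−0.048·1) = 0.9531
P = 250·0.9531·N(-0.13) − 290·0.9891·N(-0.62) = 250·0.9531·0.4483 − 290·0.9891·0.2676 = 106.8187 − 76.7581 = 30.0606

£30.06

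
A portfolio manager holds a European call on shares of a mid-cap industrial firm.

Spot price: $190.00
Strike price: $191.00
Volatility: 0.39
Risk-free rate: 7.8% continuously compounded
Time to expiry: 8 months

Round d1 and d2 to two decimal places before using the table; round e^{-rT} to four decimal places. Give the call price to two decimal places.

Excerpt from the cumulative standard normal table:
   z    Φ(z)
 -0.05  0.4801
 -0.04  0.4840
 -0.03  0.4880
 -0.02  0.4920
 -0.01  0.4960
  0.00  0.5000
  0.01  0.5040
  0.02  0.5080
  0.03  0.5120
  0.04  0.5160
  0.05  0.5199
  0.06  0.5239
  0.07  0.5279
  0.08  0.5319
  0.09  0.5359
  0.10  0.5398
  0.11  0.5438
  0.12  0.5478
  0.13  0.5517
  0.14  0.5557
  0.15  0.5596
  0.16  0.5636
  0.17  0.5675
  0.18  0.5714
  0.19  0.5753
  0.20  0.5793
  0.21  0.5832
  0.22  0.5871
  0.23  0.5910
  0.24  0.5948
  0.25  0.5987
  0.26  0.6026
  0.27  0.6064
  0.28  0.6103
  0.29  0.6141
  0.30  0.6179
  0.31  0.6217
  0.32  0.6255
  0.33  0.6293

$28.19

σ√T = 0.39 × 0.8165 = 0.3184
ln(S/K) + (r + σ²/2)T = ln(190/191) + (0.078 + 0.39²/2)·0.6667 = -0.0052 + 0.1027 = 0.0975
d₁ = 0.0975 / 0.3184 = 0.3060 ⇒ 0.31
d₂ = d₁ − σ√T = 0.3060 − 0.3184 = -0.0124 ⇒ -0.01
exp(−rT) = exp(−0.078·0.6667) = 0.9493
N(d₁) = N(0.31) = 0.6217;  N(d₂) = N(-0.01) = 0.4960
C = 190·0.6217 − 191·0.9493·0.4960 = 118.1230 − 89.9329 = 28.1901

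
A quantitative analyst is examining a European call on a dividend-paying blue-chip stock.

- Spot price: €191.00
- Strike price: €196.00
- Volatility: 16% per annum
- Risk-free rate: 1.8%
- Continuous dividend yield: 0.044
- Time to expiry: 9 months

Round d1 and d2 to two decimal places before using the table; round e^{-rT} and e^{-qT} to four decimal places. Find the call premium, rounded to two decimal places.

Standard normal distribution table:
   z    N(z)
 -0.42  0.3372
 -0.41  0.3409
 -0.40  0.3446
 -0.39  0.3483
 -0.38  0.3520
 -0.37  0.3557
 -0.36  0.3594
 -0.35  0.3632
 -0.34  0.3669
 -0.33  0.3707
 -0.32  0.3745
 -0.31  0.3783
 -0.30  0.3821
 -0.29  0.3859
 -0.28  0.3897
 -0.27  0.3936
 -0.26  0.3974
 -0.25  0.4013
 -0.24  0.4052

€6.80

σ√T = 0.16·√0.75 = 0.1386
d₁ = [ln(191/196) + (0.018 − 0.044 + 0.16²/2)·0.75] / 0.1386 = [-0.0258 − 0.0099] / 0.1386 = -0.2579 → -0.26
d₂ = d₁ − σ√T = -0.2579 − 0.1386 = -0.3965 → -0.40
e^(−qT) = e^(−0.044·0.75) = 0.9675;  e^(−rT) = e^(−0.018·0.75) = 0.9866
N(d₁) = N(-0.26) = 0.3974;  N(d₂) = N(-0.40) = 0.3446
C = 191·0.9675·0.3974 − 196·0.9866·0.3446 = 73.4365 − 66.6365 = 6.8000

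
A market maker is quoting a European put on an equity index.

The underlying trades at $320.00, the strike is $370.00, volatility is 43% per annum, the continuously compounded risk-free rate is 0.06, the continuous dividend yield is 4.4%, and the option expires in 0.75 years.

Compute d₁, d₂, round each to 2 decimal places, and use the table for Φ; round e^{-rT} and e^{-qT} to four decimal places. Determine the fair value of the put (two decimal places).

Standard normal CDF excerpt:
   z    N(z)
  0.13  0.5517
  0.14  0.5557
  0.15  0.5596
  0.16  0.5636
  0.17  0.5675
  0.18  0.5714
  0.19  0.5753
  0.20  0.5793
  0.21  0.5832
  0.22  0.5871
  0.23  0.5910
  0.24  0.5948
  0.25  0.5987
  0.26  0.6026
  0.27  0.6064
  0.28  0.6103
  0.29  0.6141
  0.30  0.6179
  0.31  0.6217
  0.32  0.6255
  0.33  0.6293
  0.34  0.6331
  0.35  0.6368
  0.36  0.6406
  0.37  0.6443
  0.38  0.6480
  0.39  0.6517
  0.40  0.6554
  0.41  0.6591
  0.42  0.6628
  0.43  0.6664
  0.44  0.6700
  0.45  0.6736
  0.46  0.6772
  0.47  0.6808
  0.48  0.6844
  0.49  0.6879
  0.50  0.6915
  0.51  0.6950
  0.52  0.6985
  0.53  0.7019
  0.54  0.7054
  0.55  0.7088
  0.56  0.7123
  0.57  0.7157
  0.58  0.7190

T = 0.75;  σ√T = 0.3724
d₁ = [ln(320/370) + (0.06 − 0.044 + ½·0.43²)·0.75] / (σ√T) = (-0.1452 + 0.0813) / 0.3724 = -0.1714 which rounds to -0.17
d₂ = -0.1714 − 0.3724 = -0.5438 which rounds to -0.54
e^(−qT) = e^(−0.044·0.75) = 0.9675;  e^(−rT) = e^(−0.06·0.75) = 0.9560
P = 370·0.9560·N(0.54) − 320·0.9675·N(0.17) = 370·0.9560·0.7054 − 320·0.9675·0.5675 = 249.5141 − 175.6980 = 73.8161

$73.82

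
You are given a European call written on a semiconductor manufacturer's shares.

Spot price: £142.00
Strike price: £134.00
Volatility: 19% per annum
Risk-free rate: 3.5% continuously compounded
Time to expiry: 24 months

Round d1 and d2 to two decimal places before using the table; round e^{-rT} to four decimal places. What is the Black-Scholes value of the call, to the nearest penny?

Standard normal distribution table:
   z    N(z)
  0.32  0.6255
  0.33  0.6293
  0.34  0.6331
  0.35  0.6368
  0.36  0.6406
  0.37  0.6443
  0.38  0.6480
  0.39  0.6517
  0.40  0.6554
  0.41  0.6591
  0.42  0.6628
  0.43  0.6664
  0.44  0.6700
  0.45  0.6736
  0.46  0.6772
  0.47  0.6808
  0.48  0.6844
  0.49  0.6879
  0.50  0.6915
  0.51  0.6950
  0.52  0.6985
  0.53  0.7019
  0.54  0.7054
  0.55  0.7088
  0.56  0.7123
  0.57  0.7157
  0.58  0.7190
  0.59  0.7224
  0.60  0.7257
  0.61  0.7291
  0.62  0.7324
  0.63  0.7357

£24.43

σ√T = 0.19 × 1.4142 = 0.2687
d₁ = [ln(142/134) + (0.035 + 0.19²/2)·2] / 0.2687 = [0.0580 + 0.1061] / 0.2687 = 0.6107 ⇒ 0.61
d₂ = d₁ − σ√T = 0.6107 − 0.2687 = 0.3420 ⇒ 0.34
exp(−rT) = exp(−0.035·2) = 0.9324
N(d₁) = N(0.61) = 0.7291;  N(d₂) = N(0.34) = 0.6331
C = 142·0.7291 − 134·0.9324·0.6331 = 103.5322 − 79.1005 = 24.4317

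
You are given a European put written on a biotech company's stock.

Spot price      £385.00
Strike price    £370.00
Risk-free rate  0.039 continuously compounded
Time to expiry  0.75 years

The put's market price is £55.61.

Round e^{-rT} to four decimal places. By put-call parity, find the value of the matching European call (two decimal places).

£81.27

exp(−rT) = exp(−0.039·0.75) = 0.9712
Put-call parity: C − P = S − K·e^(−rT) = 385 − 370·0.9712 = 385 − 359.3440 = 25.6560
C = P + (C − P) = 55.61 + (25.6560) = 81.2660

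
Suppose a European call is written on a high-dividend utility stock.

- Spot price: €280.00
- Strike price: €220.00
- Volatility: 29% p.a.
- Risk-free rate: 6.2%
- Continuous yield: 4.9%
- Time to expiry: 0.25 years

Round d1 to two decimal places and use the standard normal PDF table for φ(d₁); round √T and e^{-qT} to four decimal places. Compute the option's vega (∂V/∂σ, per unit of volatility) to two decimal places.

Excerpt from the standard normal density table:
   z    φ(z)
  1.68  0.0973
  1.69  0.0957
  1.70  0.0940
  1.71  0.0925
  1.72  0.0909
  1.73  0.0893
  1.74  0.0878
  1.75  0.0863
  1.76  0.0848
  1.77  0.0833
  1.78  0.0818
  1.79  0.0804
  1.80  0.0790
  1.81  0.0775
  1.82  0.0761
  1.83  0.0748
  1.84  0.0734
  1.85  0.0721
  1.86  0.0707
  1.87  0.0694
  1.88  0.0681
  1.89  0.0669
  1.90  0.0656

σ√T = 0.29·√0.25 = 0.1450
ln(S/K) + (r − q + σ²/2)T = ln(280/220) + (0.062 − 0.049 + 0.29²/2)·0.25 = 0.2412 + 0.0138 = 0.2549
d₁ = 0.2549 / 0.1450 = 1.7581 which rounds to 1.76
√T = √0.25 = 0.5000
φ(d₁) = φ(1.76) = 0.0848
exp(−qT) = exp(−0.049·0.25) = 0.9878
vega = S·exp(−qT)·φ(d₁)·√T = 280·0.9878·0.0848·0.5000 = 11.7272

11.73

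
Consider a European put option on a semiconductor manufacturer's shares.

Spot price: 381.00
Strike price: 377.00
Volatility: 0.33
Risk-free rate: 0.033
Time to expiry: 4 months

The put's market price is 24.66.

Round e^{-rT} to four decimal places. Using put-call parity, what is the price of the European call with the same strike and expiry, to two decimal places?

exp(−rT) = exp(−0.033·0.3333) = 0.9891
Put-call parity: C − P = S − K·e^(−rT) = 381 − 377·0.9891 = 381 − 372.8907 = 8.1093
C = P + (C − P) = 24.66 + (8.1093) = 32.7693

32.77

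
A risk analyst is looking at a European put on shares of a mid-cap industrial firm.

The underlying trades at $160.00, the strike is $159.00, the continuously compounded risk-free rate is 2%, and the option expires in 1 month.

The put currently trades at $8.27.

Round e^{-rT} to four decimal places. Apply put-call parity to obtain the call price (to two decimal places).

$9.54

e^(−rT) = e^(−0.02·0.08333) = 0.9983
Put-call parity: C − P = S − K·e^(−rT) = 160 − 159·0.9983 = 160 − 158.7297 = 1.2703
C = P + (C − P) = 8.27 + (1.2703) = 9.5403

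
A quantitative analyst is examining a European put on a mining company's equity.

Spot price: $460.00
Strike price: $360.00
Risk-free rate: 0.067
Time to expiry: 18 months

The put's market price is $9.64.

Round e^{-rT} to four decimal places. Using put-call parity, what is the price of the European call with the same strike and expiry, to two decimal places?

exp(−rT) = exp(−0.067·1.5) = 0.9044
Put-call parity: C − P = S − K·e^(−rT) = 460 − 360·0.9044 = 460 − 325.5840 = 134.4160
C = P + (C − P) = 9.64 + (134.4160) = 144.0560

$144.06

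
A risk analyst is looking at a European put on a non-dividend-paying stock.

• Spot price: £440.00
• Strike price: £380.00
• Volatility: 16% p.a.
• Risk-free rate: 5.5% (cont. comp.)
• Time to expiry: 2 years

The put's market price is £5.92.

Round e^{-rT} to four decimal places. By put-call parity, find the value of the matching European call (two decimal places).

£105.52

exp(−rT) = exp(−0.055·2) = 0.8958
Put-call parity: C − P = S − K·e^(−rT) = 440 − 380·0.8958 = 440 − 340.4040 = 99.5960
C = P + (C − P) = 5.92 + (99.5960) = 105.5160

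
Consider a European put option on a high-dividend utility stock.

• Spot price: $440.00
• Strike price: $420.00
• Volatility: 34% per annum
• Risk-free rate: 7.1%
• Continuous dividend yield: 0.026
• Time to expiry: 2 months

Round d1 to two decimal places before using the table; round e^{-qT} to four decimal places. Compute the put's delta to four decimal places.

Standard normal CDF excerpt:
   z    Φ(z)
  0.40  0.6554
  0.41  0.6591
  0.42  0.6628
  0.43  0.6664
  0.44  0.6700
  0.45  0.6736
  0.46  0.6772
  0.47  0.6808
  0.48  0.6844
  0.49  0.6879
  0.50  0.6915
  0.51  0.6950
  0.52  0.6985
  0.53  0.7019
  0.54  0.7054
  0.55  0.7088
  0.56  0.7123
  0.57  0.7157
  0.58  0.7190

-0.3214

T = 0.1667;  σ√T = 0.1388
d₁ = [ln(440/420) + (0.071 − 0.026 + ½·0.34²)·0.1667] / (σ√T) = (0.0465 + 0.0171) / 0.1388 = 0.4586 which rounds to 0.46
N(d₁) = N(0.46) = 0.6772
Δ_put = e^(−qT)·(N(d₁) − 1) = 0.9957·(0.6772 − 1) = -0.3214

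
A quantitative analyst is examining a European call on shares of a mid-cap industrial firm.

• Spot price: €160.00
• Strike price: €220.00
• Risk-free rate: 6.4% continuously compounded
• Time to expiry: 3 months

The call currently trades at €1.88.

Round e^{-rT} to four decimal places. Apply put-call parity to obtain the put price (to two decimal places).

e^(−rT) = e^(−0.064·0.25) = 0.9841
Put-call parity: C − P = S − K·e^(−rT) = 160 − 220·0.9841 = 160 − 216.5020 = -56.5020
P = C − (C − P) = 1.88 − (-56.5020) = 58.3820

€58.38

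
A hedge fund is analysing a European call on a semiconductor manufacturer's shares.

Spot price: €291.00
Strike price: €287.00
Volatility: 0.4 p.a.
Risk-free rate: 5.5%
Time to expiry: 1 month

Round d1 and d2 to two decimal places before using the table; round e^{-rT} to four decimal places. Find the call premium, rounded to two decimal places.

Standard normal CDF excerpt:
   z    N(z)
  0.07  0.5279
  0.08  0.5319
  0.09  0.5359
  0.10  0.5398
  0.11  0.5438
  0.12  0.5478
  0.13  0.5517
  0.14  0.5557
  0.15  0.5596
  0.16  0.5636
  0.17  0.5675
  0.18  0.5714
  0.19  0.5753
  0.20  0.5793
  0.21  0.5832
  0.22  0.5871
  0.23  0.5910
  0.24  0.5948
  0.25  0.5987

σ√T = 0.4 × 0.2887 = 0.1155
d₁ = [ln(291/287) + (0.055 + 0.4²/2)·0.08333] / 0.1155 = [0.0138 + 0.0112] / 0.1155 = 0.2173 ≈ 0.22
d₂ = d₁ − σ√T = 0.2173 − 0.1155 = 0.1018 ≈ 0.10
exp(−rT) = exp(−0.055·0.08333) = 0.9954
N(d₁) = N(0.22) = 0.5871;  N(d₂) = N(0.10) = 0.5398
C = 291·0.5871 − 287·0.9954·0.5398 = 170.8461 − 154.2100 = 16.6361

€16.64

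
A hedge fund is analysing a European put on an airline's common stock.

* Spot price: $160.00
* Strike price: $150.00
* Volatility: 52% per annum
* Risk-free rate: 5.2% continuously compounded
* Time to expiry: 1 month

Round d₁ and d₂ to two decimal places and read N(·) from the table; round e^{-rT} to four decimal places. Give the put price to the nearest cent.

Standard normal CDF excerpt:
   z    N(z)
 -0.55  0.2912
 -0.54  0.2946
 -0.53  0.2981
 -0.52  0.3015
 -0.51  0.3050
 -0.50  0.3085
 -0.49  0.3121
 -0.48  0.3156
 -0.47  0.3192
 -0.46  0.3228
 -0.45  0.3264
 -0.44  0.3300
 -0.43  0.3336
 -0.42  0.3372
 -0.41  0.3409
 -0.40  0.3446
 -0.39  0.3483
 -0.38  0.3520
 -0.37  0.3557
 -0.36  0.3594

$4.88

T = 0.08333;  σ√T = 0.1501
d₁ = [ln(160/150) + (0.052 + 0.52²/2)·0.08333] / 0.1501 = [0.0645 + 0.0156] / 0.1501 = 0.5339 ≈ 0.53
d₂ = d₁ − σ√T = 0.5339 − 0.1501 = 0.3838 ≈ 0.38
e^(−rT) = e^(−0.052·0.08333) = 0.9957
N(−d₂) = N(-0.38) = 0.3520;  N(−d₁) = N(-0.53) = 0.2981
P = 150·0.9957·0.3520 − 160·0.2981 = 52.5730 − 47.6960 = 4.8770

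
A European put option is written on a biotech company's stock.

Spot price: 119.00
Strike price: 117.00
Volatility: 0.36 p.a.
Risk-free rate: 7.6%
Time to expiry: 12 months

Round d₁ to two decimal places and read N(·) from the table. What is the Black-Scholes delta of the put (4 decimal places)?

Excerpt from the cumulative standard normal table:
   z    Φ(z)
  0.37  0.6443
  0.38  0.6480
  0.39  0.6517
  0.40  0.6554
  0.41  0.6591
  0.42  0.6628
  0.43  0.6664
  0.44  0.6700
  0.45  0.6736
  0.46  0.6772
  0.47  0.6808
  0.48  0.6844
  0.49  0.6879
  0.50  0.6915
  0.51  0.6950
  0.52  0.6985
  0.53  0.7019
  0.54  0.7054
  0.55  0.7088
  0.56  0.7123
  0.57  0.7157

-0.3300

σ√T = 0.36 × 1.0000 = 0.3600
ln(S/K) + (r + σ²/2)T = ln(119/117) + (0.076 + 0.36²/2)·1 = 0.0169 + 0.1408 = 0.1577
d₁ = 0.1577 / 0.3600 = 0.4382 which rounds to 0.44
N(d₁) = N(0.44) = 0.6700
Δ_put = N(d₁) − 1 = 0.6700 − 1 = -0.3300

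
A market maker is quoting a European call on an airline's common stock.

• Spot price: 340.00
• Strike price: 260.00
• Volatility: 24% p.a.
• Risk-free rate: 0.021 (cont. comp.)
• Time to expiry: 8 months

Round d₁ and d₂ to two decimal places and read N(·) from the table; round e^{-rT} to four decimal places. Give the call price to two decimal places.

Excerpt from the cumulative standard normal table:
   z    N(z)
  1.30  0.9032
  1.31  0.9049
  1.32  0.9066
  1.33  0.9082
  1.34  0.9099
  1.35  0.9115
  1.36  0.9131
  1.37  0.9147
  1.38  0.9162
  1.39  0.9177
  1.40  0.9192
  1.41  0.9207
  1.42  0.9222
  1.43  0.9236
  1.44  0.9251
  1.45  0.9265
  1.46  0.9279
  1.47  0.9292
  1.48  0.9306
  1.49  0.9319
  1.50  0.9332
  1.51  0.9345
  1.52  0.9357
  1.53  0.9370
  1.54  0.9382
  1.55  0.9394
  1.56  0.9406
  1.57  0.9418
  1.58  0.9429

σ√T = 0.24·√0.6667 = 0.1960
d₁ = [ln(340/260) + (0.021 + ½·0.24²)·0.6667] / (σ√T) = (0.2683 + 0.0332) / 0.1960 = 1.5384 ⇒ 1.54
d₂ = 1.5384 − 0.1960 = 1.3424 ⇒ 1.34
e^(−rT) = e^(−0.021·0.6667) = 0.9861
N(d₁) = N(1.54) = 0.9382;  N(d₂) = N(1.34) = 0.9099
C = 340·0.9382 − 260·0.9861·0.9099 = 318.9880 − 233.2856 = 85.7024

85.70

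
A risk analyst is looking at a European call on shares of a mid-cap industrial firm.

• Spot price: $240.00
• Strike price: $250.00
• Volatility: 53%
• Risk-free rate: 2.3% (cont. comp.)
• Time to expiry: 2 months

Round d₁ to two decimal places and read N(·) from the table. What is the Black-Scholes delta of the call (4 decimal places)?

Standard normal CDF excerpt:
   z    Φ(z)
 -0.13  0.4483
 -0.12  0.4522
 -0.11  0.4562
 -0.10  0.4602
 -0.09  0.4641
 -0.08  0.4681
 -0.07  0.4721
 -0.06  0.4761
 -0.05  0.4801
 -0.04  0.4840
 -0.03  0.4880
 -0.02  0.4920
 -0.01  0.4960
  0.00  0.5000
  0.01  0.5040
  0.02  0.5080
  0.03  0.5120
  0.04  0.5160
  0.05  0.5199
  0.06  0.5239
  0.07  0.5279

σ√T = 0.53 × 0.4082 = 0.2164
d₁ = [ln(240/250) + (0.023 + 0.53²/2)·0.1667] / 0.2164 = [-0.0408 + 0.0272] / 0.2164 = -0.0628 which rounds to -0.06
N(d₁) = N(-0.06) = 0.4761
Δ_call = N(d₁) = 0.4761

0.4761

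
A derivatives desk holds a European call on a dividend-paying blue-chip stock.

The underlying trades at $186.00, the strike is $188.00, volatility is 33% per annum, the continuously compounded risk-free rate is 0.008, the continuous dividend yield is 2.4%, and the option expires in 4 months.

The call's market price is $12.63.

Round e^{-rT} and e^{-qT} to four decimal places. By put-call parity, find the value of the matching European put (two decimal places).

$15.61

e^(−qT) = e^(−0.024·0.3333) = 0.9920;  e^(−rT) = e^(−0.008·0.3333) = 0.9973
Put-call parity: C − P = S·e^(−qT) − K·e^(−rT) = 186·0.9920 − 188·0.9973 = 184.5120 − 187.4924 = -2.9804
P = C − (C − P) = 12.63 − (-2.9804) = 15.6104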